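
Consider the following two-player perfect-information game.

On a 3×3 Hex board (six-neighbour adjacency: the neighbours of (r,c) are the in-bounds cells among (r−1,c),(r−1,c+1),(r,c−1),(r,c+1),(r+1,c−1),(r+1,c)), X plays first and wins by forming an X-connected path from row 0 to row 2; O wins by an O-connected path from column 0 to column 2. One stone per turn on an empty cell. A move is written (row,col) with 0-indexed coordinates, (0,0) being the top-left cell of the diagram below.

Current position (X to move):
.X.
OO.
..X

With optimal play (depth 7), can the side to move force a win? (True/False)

X winning at [.X./OO./..X]: False

ply 1, X at .X./OO./..X | (0,0)=-1→XX./OO./..X*; (0,2)=-1→.XX/OO./..X; (1,2)=-1→.X./OOX/..X; (2,0)=-1→.X./OO./X.X; (2,1)=-1→.X./OO./.XX
ply 2, O at XX./OO./..X | (0,2)=+1→XXO/OO./..X*; (1,2)=+1→XX./OOO/..X; (2,0)=+1→XX./OO./O.X; (2,1)=+1→XX./OO./.OX
ply 3: XXO/OO./..X is terminal -1 (X); from .X./OO./..X depth 7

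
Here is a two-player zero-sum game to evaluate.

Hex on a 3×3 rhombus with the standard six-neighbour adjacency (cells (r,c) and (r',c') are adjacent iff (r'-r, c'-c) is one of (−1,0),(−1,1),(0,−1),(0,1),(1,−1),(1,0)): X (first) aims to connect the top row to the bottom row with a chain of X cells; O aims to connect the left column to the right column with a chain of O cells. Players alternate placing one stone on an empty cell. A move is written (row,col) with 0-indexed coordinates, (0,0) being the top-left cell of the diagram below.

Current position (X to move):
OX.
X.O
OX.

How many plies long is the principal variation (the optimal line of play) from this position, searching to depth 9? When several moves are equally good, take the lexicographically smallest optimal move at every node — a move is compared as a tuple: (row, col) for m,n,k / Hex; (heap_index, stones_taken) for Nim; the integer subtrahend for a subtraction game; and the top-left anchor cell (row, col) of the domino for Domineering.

p1 X@[OX./X.O/OX.]: (0,2)[OXX/X.O/OX.]-1 (1,1)[OX./XXO/OX.]+1* (2,2)[OX./X.O/OXX]-1
p2 O@[OX./XXO/OX.] terminal -1; root [OX./X.O/OX.] d9

PV length from [OX./X.O/OX.]: 1 ply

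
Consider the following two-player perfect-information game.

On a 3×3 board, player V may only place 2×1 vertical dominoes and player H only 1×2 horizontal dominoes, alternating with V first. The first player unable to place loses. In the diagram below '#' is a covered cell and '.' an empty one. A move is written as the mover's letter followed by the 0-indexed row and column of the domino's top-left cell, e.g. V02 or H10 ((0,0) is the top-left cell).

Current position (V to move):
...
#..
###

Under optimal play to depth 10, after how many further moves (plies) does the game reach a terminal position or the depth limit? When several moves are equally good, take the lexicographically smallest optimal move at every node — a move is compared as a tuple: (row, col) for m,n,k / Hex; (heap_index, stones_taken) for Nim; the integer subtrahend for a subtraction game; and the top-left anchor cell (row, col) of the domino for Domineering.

PV length from [.../#../###]: 1 ply

[.../#../###] V move#1: V01:+1/.#./##./###*, V02:-1/..#/#.#/###
[.#./##./###] end (terminal -1, H#2); searched .../#../### to 10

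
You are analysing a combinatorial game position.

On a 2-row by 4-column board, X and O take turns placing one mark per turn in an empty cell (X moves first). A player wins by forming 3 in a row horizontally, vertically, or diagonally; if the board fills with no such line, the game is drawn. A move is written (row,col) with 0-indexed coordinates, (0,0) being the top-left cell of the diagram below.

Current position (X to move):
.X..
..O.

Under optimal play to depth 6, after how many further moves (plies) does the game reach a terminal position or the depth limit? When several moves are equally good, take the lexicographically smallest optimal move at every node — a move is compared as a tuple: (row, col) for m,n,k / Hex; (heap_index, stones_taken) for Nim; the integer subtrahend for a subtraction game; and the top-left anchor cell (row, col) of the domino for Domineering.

ply 1, X at .X../..O. | (0,0)=+0→XX../..O.; (0,2)=+1→.XX./..O.*; (0,3)=+0→.X.X/..O.; (1,0)=+0→.X../X.O.; (1,1)=+0→.X../.XO.; (1,3)=+0→.X../..OX
ply 2, O at .XX./..O. | (0,0)=-1→OXX./..O.*; (0,3)=-1→.XXO/..O.; (1,0)=-1→.XX./O.O.; (1,1)=-1→.XX./.OO.; (1,3)=-1→.XX./..OO
ply 3, X at OXX./..O. | (0,3)=+1→OXXX/..O.*; (1,0)=+0→OXX./X.O.; (1,1)=+0→OXX./.XO.; (1,3)=+0→OXX./..OX
ply 4: OXXX/..O. is terminal -1 (O); from .X../..O. depth 6

PV length from [.X../..O.]: 3 plies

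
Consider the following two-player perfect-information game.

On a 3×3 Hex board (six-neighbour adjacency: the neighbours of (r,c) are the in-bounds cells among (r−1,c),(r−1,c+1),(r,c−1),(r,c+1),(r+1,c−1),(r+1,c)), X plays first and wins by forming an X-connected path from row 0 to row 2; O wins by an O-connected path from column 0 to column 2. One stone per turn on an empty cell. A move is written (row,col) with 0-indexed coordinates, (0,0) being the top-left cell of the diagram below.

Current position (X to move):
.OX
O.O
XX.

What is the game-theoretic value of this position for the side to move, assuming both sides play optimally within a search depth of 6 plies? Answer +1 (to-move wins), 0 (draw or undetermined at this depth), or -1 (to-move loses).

value(.OX/O.O/XX., X) = +1

p1 X@[.OX/O.O/XX.]: (0,0)[XOX/O.O/XX.]-1 (1,1)[.OX/OXO/XX.]+1* (2,2)[.OX/O.O/XXX]-1
p2 O@[.OX/OXO/XX.] terminal -1; root [.OX/O.O/XX.] d6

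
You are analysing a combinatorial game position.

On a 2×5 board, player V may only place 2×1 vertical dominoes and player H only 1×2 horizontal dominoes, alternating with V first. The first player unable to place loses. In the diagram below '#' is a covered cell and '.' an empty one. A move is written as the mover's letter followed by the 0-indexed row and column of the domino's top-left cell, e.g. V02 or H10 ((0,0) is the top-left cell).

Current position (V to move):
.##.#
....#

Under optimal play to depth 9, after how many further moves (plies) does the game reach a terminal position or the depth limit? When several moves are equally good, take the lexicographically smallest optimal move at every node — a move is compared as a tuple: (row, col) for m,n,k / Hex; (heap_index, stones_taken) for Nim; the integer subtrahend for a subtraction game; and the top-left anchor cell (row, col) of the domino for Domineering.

ply 1, V at .##.#/....# | V00=-1→###.#/#...#*; V03=-1→.####/...##
ply 2, H at ###.#/#...# | H11=-1→###.#/###.#; H12=+1→###.#/#.###*
ply 3: ###.#/#.### is terminal -1 (V); from .##.#/....# depth 9

PV length from [.##.#/....#]: 2 plies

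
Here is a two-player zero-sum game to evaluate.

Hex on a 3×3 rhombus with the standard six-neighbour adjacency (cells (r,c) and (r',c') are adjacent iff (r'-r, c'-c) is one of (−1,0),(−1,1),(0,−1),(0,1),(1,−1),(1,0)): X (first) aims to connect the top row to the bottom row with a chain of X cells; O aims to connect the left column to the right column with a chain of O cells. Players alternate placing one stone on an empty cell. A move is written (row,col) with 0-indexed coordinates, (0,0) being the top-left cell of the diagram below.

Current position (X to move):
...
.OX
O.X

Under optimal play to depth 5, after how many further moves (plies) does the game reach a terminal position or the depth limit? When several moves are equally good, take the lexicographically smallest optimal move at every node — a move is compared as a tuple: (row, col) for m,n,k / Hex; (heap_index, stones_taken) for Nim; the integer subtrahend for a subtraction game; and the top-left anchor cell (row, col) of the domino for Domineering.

PV length from [.../.OX/O.X]: 1 ply

ply 1, X at .../.OX/O.X | (0,0)=-1→X../.OX/O.X; (0,1)=-1→.X./.OX/O.X; (0,2)=+1→..X/.OX/O.X*; (1,0)=-1→.../XOX/O.X; (2,1)=-1→.../.OX/OXX
ply 2: ..X/.OX/O.X is terminal -1 (O); from .../.OX/O.X depth 5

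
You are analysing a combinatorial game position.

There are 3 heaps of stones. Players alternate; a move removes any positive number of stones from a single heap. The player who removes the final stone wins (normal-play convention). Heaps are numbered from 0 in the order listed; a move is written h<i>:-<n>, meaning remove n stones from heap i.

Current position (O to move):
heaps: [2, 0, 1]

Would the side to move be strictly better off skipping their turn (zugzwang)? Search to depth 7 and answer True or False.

[(2,0,1)] O move#1: h0:-1:+1/(1,0,1)*, h0:-2:-1/(0,0,1), h2:-1:-1/(2,0,0)
[(1,0,1)] X move#2: h0:-1:-1/(0,0,1)*, h2:-1:-1/(1,0,0)
[(0,0,1)] O move#3: h2:-1:+1/(0,0,0)*
[(0,0,0)] end (terminal -1, X#4); searched (2,0,1) to 7
suppose O passes — search the same position with X to move:
pass> [(2,0,1)] X move#1: h0:-1:+1/(1,0,1)*, h0:-2:-1/(0,0,1), h2:-1:-1/(2,0,0)
pass> [(1,0,1)] O move#2: h0:-1:-1/(0,0,1)*, h2:-1:-1/(1,0,0)
pass> [(0,0,1)] X move#3: h2:-1:+1/(0,0,0)*
pass> [(0,0,0)] end (terminal -1, O#4); searched (2,0,1) to 7
for O: play +1, pass -1

zugzwang((2,0,1), O) = False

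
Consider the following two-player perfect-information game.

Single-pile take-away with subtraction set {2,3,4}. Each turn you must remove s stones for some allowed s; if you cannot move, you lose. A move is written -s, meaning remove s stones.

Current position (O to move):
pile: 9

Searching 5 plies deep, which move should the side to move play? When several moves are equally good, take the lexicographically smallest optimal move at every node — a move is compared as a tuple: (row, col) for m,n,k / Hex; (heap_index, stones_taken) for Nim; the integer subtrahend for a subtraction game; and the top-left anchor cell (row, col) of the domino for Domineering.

O's best at [9]: -2

p1 O@[9]: -2[7]+1* -3[6]+1 -4[5]-1
p2 X@[7]: -2[5]-1* -3[4]-1 -4[3]-1
p3 O@[5]: -2[3]-1 -3[2]-1 -4[1]+1*
p4 X@[1] terminal -1; root [9] d5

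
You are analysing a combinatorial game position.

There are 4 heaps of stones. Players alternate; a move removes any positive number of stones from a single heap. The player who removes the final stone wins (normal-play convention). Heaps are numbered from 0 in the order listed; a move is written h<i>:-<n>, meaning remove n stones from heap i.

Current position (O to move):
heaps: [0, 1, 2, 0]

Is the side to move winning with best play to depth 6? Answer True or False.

[(0,1,2,0)] O move#1: h1:-1:-1/(0,0,2,0), h2:-1:+1/(0,1,1,0)*, h2:-2:-1/(0,1,0,0)
[(0,1,1,0)] X move#2: h1:-1:-1/(0,0,1,0)*, h2:-1:-1/(0,1,0,0)
[(0,0,1,0)] O move#3: h2:-1:+1/(0,0,0,0)*
[(0,0,0,0)] end (terminal -1, X#4); searched (0,1,2,0) to 6

O winning at [(0,1,2,0)]: True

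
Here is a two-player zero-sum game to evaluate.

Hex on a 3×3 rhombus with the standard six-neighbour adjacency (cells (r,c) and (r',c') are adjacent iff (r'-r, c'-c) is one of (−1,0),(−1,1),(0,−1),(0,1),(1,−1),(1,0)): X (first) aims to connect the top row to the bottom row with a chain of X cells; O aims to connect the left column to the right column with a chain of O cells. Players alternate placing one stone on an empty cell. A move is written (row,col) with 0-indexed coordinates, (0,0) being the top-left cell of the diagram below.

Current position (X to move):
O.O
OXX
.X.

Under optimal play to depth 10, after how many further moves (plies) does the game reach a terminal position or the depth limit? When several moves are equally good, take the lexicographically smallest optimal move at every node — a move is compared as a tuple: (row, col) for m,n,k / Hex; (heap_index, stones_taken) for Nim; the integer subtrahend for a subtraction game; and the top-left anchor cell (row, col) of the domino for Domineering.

PV length from [O.O/OXX/.X.]: 1 ply

p1 X@[O.O/OXX/.X.]: (0,1)[OXO/OXX/.X.]+1* (2,0)[O.O/OXX/XX.]-1 (2,2)[O.O/OXX/.XX]-1
p2 O@[OXO/OXX/.X.] terminal -1; root [O.O/OXX/.X.] d10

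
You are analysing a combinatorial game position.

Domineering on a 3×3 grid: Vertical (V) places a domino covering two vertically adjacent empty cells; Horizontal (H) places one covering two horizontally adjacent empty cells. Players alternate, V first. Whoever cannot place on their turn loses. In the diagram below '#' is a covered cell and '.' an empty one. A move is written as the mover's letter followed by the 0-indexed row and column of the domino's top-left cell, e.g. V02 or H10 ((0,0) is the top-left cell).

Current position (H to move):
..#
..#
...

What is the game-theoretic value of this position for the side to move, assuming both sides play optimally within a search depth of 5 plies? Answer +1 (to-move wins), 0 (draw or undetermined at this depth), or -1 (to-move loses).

ply 1, H at ..#/..#/... | H00=-1→###/..#/...; H10=+1→..#/###/...*; H20=-1→..#/..#/##.; H21=-1→..#/..#/.##
ply 2: ..#/###/... is terminal -1 (V); from ..#/..#/... depth 5

value(..#/..#/..., H) = +1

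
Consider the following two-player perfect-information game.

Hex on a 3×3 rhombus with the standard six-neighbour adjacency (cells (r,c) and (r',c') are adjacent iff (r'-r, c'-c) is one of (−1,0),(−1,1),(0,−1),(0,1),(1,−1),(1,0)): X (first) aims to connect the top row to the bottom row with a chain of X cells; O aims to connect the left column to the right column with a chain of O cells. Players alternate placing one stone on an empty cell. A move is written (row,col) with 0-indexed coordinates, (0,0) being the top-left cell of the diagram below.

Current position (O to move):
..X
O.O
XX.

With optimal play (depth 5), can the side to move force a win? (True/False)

O winning at [..X/O.O/XX.]: True

p1 O@[..X/O.O/XX.]: (0,0)[O.X/O.O/XX.]-1 (0,1)[.OX/O.O/XX.]-1 (1,1)[..X/OOO/XX.]+1* (2,2)[..X/O.O/XXO]-1
p2 X@[..X/OOO/XX.] terminal -1; root [..X/O.O/XX.] d5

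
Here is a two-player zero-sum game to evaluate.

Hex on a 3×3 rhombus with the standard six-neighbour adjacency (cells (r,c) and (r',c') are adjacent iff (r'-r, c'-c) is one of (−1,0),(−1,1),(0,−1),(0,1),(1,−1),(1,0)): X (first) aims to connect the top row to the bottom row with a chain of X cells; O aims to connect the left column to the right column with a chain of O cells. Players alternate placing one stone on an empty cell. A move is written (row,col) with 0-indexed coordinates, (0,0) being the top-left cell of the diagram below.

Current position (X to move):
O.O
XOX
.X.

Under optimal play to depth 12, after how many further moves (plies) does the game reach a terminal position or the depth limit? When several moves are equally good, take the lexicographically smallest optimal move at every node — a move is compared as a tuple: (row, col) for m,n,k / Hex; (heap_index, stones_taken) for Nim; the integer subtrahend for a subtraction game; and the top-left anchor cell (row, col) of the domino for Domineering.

PV length from [O.O/XOX/.X.]: 2 plies

ply 1, X at O.O/XOX/.X. | (0,1)=-1→OXO/XOX/.X.*; (2,0)=-1→O.O/XOX/XX.; (2,2)=-1→O.O/XOX/.XX
ply 2, O at OXO/XOX/.X. | (2,0)=+1→OXO/XOX/OX.*; (2,2)=-1→OXO/XOX/.XO
ply 3: OXO/XOX/OX. is terminal -1 (X); from O.O/XOX/.X. depth 12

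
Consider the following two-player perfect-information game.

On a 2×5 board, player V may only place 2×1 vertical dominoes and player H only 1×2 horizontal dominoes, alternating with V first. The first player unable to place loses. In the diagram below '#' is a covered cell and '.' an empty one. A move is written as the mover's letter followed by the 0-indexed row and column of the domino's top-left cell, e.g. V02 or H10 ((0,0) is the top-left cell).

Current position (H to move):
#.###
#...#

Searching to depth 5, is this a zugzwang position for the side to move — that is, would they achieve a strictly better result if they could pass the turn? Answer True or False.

[#.###/#...#] H move#1: H11:+1/#.###/###.#*, H12:-1/#.###/#.###
[#.###/###.#] end (terminal -1, V#2); searched #.###/#...# to 5
pass branch (V moves first from the same position):
  | [#.###/#...#] V move#1: V01:-1/#####/##..#*
  | [#####/##..#] H move#2: H12:+1/#####/#####*
  | [#####/#####] end (terminal -1, V#3); searched #.###/#...# to 5
H moving scores +1; H passing scores +1

zugzwang(#.###/#...#, H) = False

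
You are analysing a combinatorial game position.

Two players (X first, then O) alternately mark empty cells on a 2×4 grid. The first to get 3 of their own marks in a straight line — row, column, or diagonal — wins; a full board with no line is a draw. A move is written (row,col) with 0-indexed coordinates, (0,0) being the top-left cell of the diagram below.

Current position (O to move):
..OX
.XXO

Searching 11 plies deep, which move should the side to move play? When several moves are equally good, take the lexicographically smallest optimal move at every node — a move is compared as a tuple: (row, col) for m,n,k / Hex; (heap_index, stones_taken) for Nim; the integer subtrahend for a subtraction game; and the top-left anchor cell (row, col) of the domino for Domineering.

p1 O@[..OX/.XXO]: (0,0)[O.OX/.XXO]-1 (0,1)[.OOX/.XXO]-1 (1,0)[..OX/OXXO]+0*
p2 X@[..OX/OXXO]: (0,0)[X.OX/OXXO]+0* (0,1)[.XOX/OXXO]+0
p3 O@[X.OX/OXXO]: (0,1)[XOOX/OXXO]+0*
p4 X@[XOOX/OXXO] terminal +0; root [..OX/.XXO] d11

O's best at [..OX/.XXO]: (1,0)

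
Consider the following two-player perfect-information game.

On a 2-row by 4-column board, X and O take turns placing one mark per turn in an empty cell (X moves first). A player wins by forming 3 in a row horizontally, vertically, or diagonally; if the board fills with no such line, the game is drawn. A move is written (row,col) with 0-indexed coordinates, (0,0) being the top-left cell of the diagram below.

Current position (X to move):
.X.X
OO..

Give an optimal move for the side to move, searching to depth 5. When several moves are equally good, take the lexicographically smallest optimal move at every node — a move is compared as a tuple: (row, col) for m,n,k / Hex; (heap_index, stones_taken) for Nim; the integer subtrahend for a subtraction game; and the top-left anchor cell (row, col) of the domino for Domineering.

p1 X@[.X.X/OO..]: (0,0)[XX.X/OO..]-1 (0,2)[.XXX/OO..]+1* (1,2)[.X.X/OOX.]+0 (1,3)[.X.X/OO.X]-1
p2 O@[.XXX/OO..] terminal -1; root [.X.X/OO..] d5

X's best at [.X.X/OO..]: (0,2)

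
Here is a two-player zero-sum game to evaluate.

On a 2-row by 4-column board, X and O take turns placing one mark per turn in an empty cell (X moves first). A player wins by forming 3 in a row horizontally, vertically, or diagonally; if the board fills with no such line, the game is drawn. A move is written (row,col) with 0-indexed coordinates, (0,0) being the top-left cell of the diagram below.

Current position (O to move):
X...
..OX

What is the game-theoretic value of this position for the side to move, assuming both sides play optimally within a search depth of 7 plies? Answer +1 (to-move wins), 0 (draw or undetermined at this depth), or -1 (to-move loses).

value(X.../..OX, O) = 0

ply 1, O at X.../..OX | (0,1)=+0→XO../..OX*; (0,2)=+0→X.O./..OX; (0,3)=+0→X..O/..OX; (1,0)=+0→X.../O.OX; (1,1)=+0→X.../.OOX
ply 2, X at XO../..OX | (0,2)=+0→XOX./..OX*; (0,3)=+0→XO.X/..OX; (1,0)=+0→XO../X.OX; (1,1)=+0→XO../.XOX
ply 3, O at XOX./..OX | (0,3)=+0→XOXO/..OX*; (1,0)=+0→XOX./O.OX; (1,1)=+0→XOX./.OOX
ply 4, X at XOXO/..OX | (1,0)=+0→XOXO/X.OX*; (1,1)=+0→XOXO/.XOX
ply 5, O at XOXO/X.OX | (1,1)=+0→XOXO/XOOX*
ply 6: XOXO/XOOX is terminal +0 (X); from X.../..OX depth 7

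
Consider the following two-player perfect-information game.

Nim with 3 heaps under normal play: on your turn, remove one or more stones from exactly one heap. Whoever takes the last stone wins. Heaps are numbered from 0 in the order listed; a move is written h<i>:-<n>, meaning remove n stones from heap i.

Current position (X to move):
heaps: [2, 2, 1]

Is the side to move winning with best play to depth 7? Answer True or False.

X winning at [(2,2,1)]: True

[(2,2,1)] X move#1: h0:-1:-1/(1,2,1), h0:-2:-1/(0,2,1), h1:-1:-1/(2,1,1), h1:-2:-1/(2,0,1), h2:-1:+1/(2,2,0)*
[(2,2,0)] O move#2: h0:-1:-1/(1,2,0)*, h0:-2:-1/(0,2,0), h1:-1:-1/(2,1,0), h1:-2:-1/(2,0,0)
[(1,2,0)] X move#3: h0:-1:-1/(0,2,0), h1:-1:+1/(1,1,0)*, h1:-2:-1/(1,0,0)
[(1,1,0)] O move#4: h0:-1:-1/(0,1,0)*, h1:-1:-1/(1,0,0)
[(0,1,0)] X move#5: h1:-1:+1/(0,0,0)*
[(0,0,0)] end (terminal -1, O#6); searched (2,2,1) to 7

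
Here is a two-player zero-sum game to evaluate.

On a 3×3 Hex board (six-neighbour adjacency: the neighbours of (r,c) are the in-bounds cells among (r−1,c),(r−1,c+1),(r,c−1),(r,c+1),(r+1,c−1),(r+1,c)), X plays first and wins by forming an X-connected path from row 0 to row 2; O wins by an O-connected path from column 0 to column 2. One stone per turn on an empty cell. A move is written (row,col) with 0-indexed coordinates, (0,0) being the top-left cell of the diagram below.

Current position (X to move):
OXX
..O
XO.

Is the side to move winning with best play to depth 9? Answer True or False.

X winning at [OXX/..O/XO.]: True

ply 1, X at OXX/..O/XO. | (1,0)=+1→OXX/X.O/XO.*; (1,1)=+1→OXX/.XO/XO.; (2,2)=+1→OXX/..O/XOX
ply 2: OXX/X.O/XO. is terminal -1 (O); from OXX/..O/XO. depth 9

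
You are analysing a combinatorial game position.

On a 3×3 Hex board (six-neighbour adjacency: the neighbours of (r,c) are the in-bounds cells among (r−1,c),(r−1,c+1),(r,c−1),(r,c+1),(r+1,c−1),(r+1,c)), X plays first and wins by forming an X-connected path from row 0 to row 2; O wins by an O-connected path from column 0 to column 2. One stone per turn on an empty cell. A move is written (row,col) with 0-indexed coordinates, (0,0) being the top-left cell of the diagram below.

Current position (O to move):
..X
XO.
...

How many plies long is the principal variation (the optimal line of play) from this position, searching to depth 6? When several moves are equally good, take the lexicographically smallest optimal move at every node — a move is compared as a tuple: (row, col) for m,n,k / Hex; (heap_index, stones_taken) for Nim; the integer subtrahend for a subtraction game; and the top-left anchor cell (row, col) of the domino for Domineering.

ply 1, O at ..X/XO./... | (0,0)=-1→O.X/XO./...*; (0,1)=-1→.OX/XO./...; (1,2)=-1→..X/XOO/...; (2,0)=-1→..X/XO./O..; (2,1)=-1→..X/XO./.O.; (2,2)=-1→..X/XO./..O
ply 2, X at O.X/XO./... | (0,1)=+1→OXX/XO./...*; (1,2)=+1→O.X/XOX/...; (2,0)=+1→O.X/XO./X..; (2,1)=-1→O.X/XO./.X.; (2,2)=-1→O.X/XO./..X
ply 3, O at OXX/XO./... | (1,2)=-1→OXX/XOO/...*; (2,0)=-1→OXX/XO./O..; (2,1)=-1→OXX/XO./.O.; (2,2)=-1→OXX/XO./..O
ply 4, X at OXX/XOO/... | (2,0)=+1→OXX/XOO/X..*; (2,1)=-1→OXX/XOO/.X.; (2,2)=-1→OXX/XOO/..X
ply 5: OXX/XOO/X.. is terminal -1 (O); from ..X/XO./... depth 6

PV length from [..X/XO./...]: 4 plies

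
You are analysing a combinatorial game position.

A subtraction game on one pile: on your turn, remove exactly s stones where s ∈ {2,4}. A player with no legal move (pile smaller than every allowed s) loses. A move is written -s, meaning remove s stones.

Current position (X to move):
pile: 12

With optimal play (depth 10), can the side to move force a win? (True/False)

X winning at [12]: False

ply 1, X at 12 | -2=-1→10*; -4=-1→8
ply 2, O at 10 | -2=-1→8; -4=+1→6*
ply 3, X at 6 | -2=-1→4*; -4=-1→2
ply 4, O at 4 | -2=-1→2; -4=+1→0*
ply 5: 0 is terminal -1 (X); from 12 depth 10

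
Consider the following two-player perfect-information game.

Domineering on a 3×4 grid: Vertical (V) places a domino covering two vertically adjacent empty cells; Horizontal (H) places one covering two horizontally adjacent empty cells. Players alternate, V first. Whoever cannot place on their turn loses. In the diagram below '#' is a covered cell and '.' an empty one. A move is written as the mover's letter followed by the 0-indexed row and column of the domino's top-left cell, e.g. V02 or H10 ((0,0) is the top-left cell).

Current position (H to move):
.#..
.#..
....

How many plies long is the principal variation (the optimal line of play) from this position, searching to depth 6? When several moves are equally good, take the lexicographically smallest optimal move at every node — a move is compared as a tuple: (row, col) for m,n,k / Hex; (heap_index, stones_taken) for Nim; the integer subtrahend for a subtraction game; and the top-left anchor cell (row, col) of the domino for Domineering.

PV length from [.#../.#../....]: 3 plies

ply 1, H at .#../.#../.... | H02=-1→.###/.#../....; H12=+1→.#../.###/....*; H20=-1→.#../.#../##..; H21=-1→.#../.#../.##.; H22=-1→.#../.#../..##
ply 2, V at .#../.###/.... | V00=-1→##../####/....*; V10=-1→.#../####/#...
ply 3, H at ##../####/.... | H02=+1→####/####/....*; H20=+1→##../####/##..; H21=+1→##../####/.##.; H22=+1→##../####/..##
ply 4: ####/####/.... is terminal -1 (V); from .#../.#../.... depth 6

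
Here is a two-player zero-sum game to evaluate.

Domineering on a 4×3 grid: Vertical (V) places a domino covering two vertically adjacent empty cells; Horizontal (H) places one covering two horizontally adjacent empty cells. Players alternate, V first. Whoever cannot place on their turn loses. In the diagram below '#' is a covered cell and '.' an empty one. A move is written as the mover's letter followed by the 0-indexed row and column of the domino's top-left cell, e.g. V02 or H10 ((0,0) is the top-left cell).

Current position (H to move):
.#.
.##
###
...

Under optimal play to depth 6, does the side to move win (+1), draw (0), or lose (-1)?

ply 1, H at .#./.##/###/... | H30=-1→.#./.##/###/##.*; H31=-1→.#./.##/###/.##
ply 2, V at .#./.##/###/##. | V00=+1→##./###/###/##.*
ply 3: ##./###/###/##. is terminal -1 (H); from .#./.##/###/... depth 6

value(.#./.##/###/..., H) = -1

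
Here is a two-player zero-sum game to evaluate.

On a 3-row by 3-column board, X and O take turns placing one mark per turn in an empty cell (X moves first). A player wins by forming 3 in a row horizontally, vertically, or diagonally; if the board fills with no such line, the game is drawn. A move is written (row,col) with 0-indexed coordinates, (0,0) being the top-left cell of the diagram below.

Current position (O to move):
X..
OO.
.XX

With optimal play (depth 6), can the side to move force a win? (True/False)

O winning at [X../OO./.XX]: True

[X../OO./.XX] O move#1: (0,1):-1/XO./OO./.XX, (0,2):-1/X.O/OO./.XX, (1,2):+1/X../OOO/.XX*, (2,0):+1/X../OO./OXX
[X../OOO/.XX] end (terminal -1, X#2); searched X../OO./.XX to 6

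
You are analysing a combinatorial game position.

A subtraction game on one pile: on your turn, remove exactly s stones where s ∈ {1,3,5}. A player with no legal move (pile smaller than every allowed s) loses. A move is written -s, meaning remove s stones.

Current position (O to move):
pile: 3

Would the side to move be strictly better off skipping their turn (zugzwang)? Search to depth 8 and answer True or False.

zugzwang(3, O) = False

ply 1, O at 3 | -1=+1→2*; -3=+1→0
ply 2, X at 2 | -1=-1→1*
ply 3, O at 1 | -1=+1→0*
ply 4: 0 is terminal -1 (X); from 3 depth 8
if O skipped the turn, X would face:
~ ply 1, X at 3 | -1=+1→2*; -3=+1→0
~ ply 2, O at 2 | -1=-1→1*
~ ply 3, X at 1 | -1=+1→0*
~ ply 4: 0 is terminal -1 (O); from 3 depth 8
compare (O): move=+1 vs pass=-1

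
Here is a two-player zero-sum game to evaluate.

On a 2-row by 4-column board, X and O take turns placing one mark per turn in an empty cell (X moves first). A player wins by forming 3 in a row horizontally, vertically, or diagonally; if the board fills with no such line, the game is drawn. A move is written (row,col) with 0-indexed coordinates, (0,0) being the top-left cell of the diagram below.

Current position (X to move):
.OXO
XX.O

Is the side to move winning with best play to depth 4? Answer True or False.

[.OXO/XX.O] X move#1: (0,0):+0/XOXO/XX.O, (1,2):+1/.OXO/XXXO*
[.OXO/XXXO] end (terminal -1, O#2); searched .OXO/XX.O to 4

X winning at [.OXO/XX.O]: True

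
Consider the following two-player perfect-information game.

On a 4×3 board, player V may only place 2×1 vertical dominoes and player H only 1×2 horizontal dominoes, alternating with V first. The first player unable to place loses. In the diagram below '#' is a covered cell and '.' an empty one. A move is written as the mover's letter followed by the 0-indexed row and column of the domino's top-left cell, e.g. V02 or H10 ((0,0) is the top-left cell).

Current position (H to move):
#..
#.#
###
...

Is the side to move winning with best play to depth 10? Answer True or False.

H winning at [#../#.#/###/...]: True

[#../#.#/###/...] H move#1: H01:+1/###/#.#/###/...*, H30:-1/#../#.#/###/##., H31:-1/#../#.#/###/.##
[###/#.#/###/...] end (terminal -1, V#2); searched #../#.#/###/... to 10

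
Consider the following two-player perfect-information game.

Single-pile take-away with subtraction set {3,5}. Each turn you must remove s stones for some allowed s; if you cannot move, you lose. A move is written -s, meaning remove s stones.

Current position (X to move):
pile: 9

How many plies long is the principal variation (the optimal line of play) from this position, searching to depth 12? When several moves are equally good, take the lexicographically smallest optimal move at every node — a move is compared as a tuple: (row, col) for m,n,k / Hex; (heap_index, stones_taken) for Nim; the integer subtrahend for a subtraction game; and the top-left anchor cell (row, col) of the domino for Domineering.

PV length from [9]: 2 plies

ply 1, X at 9 | -3=-1→6*; -5=-1→4
ply 2, O at 6 | -3=-1→3; -5=+1→1*
ply 3: 1 is terminal -1 (X); from 9 depth 12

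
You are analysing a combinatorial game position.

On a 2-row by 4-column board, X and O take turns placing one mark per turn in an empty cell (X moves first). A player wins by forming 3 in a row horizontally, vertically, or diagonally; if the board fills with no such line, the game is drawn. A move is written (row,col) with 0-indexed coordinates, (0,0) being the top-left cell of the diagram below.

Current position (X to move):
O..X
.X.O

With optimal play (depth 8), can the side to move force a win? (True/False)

X winning at [O..X/.X.O]: False

ply 1, X at O..X/.X.O | (0,1)=+0→OX.X/.X.O*; (0,2)=+0→O.XX/.X.O; (1,0)=+0→O..X/XX.O; (1,2)=+0→O..X/.XXO
ply 2, O at OX.X/.X.O | (0,2)=+0→OXOX/.X.O*; (1,0)=-1→OX.X/OX.O; (1,2)=-1→OX.X/.XOO
ply 3, X at OXOX/.X.O | (1,0)=+0→OXOX/XX.O*; (1,2)=+0→OXOX/.XXO
ply 4, O at OXOX/XX.O | (1,2)=+0→OXOX/XXOO*
ply 5: OXOX/XXOO is terminal +0 (X); from O..X/.X.O depth 8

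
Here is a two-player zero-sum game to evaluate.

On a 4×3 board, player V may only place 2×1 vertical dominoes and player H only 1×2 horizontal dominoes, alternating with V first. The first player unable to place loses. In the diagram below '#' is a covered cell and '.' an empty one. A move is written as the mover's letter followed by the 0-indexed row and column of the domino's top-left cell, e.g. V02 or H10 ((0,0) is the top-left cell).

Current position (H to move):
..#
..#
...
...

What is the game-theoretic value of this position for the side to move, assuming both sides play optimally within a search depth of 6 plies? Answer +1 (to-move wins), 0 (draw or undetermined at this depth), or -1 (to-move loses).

value(..#/..#/.../..., H) = -1

ply 1, H at ..#/..#/.../... | H00=-1→###/..#/.../...*; H10=-1→..#/###/.../...; H20=-1→..#/..#/##./...; H21=-1→..#/..#/.##/...; H30=-1→..#/..#/.../##.; H31=-1→..#/..#/.../.##
ply 2, V at ###/..#/.../... | V10=-1→###/#.#/#../...; V11=+1→###/.##/.#./...*; V20=-1→###/..#/#../#..; V21=+1→###/..#/.#./.#.; V22=-1→###/..#/..#/..#
ply 3, H at ###/.##/.#./... | H30=-1→###/.##/.#./##.*; H31=-1→###/.##/.#./.##
ply 4, V at ###/.##/.#./##. | V10=+1→###/###/##./##.*; V22=+1→###/.##/.##/###
ply 5: ###/###/##./##. is terminal -1 (H); from ..#/..#/.../... depth 6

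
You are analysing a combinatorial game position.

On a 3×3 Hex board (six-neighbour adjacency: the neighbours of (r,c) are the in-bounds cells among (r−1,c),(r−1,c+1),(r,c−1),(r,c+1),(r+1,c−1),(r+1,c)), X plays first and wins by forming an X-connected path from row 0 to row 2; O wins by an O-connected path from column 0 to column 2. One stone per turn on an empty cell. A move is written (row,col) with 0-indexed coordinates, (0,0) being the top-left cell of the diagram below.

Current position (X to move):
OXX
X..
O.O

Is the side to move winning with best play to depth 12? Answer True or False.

ply 1, X at OXX/X../O.O | (1,1)=-1→OXX/XX./O.O; (1,2)=-1→OXX/X.X/O.O; (2,1)=+1→OXX/X../OXO*
ply 2, O at OXX/X../OXO | (1,1)=-1→OXX/XO./OXO*; (1,2)=-1→OXX/X.O/OXO
ply 3, X at OXX/XO./OXO | (1,2)=+1→OXX/XOX/OXO*
ply 4: OXX/XOX/OXO is terminal -1 (O); from OXX/X../O.O depth 12

X winning at [OXX/X../O.O]: True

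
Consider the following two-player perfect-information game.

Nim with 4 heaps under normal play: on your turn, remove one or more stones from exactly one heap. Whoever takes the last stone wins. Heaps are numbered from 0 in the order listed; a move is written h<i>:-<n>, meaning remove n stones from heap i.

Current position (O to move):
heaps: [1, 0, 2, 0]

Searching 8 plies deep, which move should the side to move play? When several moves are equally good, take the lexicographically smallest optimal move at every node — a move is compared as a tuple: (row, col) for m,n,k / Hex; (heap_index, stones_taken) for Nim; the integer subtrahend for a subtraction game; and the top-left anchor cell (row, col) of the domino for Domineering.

O's best at [(1,0,2,0)]: h2:-1

p1 O@[(1,0,2,0)]: h0:-1[(0,0,2,0)]-1 h2:-1[(1,0,1,0)]+1* h2:-2[(1,0,0,0)]-1
p2 X@[(1,0,1,0)]: h0:-1[(0,0,1,0)]-1* h2:-1[(1,0,0,0)]-1
p3 O@[(0,0,1,0)]: h2:-1[(0,0,0,0)]+1*
p4 X@[(0,0,0,0)] terminal -1; root [(1,0,2,0)] d8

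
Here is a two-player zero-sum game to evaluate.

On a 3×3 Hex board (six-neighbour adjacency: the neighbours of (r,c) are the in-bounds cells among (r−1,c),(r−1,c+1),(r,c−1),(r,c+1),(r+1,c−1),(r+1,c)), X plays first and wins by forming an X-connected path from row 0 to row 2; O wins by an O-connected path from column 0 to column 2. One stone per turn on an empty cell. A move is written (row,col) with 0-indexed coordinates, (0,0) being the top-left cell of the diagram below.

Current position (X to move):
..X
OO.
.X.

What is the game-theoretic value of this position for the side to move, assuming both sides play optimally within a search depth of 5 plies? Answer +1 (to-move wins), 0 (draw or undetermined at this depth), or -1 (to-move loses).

p1 X@[..X/OO./.X.]: (0,0)[X.X/OO./.X.]-1 (0,1)[.XX/OO./.X.]-1 (1,2)[..X/OOX/.X.]+1* (2,0)[..X/OO./XX.]-1 (2,2)[..X/OO./.XX]-1
p2 O@[..X/OOX/.X.] terminal -1; root [..X/OO./.X.] d5

value(..X/OO./.X., X) = +1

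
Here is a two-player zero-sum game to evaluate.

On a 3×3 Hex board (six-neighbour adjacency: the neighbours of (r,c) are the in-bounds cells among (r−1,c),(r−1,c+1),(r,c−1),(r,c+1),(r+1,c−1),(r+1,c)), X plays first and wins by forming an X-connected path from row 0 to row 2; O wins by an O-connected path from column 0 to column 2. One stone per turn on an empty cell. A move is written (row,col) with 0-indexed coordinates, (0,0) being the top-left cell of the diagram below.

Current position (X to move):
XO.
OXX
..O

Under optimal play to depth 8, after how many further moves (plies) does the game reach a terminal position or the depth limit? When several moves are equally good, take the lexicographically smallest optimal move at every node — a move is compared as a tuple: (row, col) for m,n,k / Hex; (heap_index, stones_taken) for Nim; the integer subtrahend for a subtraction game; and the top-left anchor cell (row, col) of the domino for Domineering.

ply 1, X at XO./OXX/..O | (0,2)=+1→XOX/OXX/..O*; (2,0)=-1→XO./OXX/X.O; (2,1)=-1→XO./OXX/.XO
ply 2, O at XOX/OXX/..O | (2,0)=-1→XOX/OXX/O.O*; (2,1)=-1→XOX/OXX/.OO
ply 3, X at XOX/OXX/O.O | (2,1)=+1→XOX/OXX/OXO*
ply 4: XOX/OXX/OXO is terminal -1 (O); from XO./OXX/..O depth 8

PV length from [XO./OXX/..O]: 3 plies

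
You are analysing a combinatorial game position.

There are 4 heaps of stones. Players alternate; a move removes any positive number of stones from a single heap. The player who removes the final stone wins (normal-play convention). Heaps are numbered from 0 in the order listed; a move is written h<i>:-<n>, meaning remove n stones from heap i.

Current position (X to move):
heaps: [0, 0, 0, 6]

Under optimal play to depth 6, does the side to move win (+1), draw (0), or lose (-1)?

p1 X@[(0,0,0,6)]: h3:-1[(0,0,0,5)]-1 h3:-2[(0,0,0,4)]-1 h3:-3[(0,0,0,3)]-1 h3:-4[(0,0,0,2)]-1 h3:-5[(0,0,0,1)]-1 h3:-6[(0,0,0,0)]+1*
p2 O@[(0,0,0,0)] terminal -1; root [(0,0,0,6)] d6

value((0,0,0,6), X) = +1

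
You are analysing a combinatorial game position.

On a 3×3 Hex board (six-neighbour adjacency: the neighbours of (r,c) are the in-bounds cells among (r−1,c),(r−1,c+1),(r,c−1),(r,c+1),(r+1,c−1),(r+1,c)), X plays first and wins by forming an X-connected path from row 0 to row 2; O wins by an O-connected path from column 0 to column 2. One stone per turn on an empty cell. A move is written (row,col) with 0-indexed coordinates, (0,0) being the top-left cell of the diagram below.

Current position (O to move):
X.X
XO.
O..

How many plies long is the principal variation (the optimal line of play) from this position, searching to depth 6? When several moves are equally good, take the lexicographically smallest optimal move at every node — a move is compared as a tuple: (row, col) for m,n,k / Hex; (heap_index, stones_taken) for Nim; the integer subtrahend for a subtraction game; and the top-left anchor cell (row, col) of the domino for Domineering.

PV length from [X.X/XO./O..]: 1 ply

ply 1, O at X.X/XO./O.. | (0,1)=-1→XOX/XO./O..; (1,2)=+1→X.X/XOO/O..*; (2,1)=+1→X.X/XO./OO.; (2,2)=+1→X.X/XO./O.O
ply 2: X.X/XOO/O.. is terminal -1 (X); from X.X/XO./O.. depth 6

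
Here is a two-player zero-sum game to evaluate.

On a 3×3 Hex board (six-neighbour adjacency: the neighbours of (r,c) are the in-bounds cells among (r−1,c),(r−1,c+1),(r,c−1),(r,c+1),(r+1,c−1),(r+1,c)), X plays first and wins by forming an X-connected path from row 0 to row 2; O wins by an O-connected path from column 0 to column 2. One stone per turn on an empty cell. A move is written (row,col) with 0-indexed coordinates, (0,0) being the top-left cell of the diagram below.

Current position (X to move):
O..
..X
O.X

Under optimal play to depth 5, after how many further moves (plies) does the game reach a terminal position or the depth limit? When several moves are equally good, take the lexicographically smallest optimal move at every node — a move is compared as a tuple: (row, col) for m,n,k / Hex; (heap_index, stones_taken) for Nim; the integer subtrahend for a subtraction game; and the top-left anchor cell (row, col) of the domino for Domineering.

PV length from [O../..X/O.X]: 3 plies

p1 X@[O../..X/O.X]: (0,1)[OX./..X/O.X]+1* (0,2)[O.X/..X/O.X]+1 (1,0)[O../X.X/O.X]-1 (1,1)[O../.XX/O.X]+1 (2,1)[O../..X/OXX]-1
p2 O@[OX./..X/O.X]: (0,2)[OXO/..X/O.X]-1* (1,0)[OX./O.X/O.X]-1 (1,1)[OX./.OX/O.X]-1 (2,1)[OX./..X/OOX]-1
p3 X@[OXO/..X/O.X]: (1,0)[OXO/X.X/O.X]-1 (1,1)[OXO/.XX/O.X]+1* (2,1)[OXO/..X/OXX]-1
p4 O@[OXO/.XX/O.X] terminal -1; root [O../..X/O.X] d5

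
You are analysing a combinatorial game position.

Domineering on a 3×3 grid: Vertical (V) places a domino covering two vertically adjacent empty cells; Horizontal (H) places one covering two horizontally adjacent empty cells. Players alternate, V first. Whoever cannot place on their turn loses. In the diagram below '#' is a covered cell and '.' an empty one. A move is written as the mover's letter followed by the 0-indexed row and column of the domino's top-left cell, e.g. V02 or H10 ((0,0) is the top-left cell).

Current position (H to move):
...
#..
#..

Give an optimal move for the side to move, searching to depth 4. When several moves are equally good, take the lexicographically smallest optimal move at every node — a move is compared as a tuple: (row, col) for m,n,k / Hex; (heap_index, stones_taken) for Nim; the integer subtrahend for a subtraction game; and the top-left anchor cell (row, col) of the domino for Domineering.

H's best at [.../#../#..]: H11

p1 H@[.../#../#..]: H00[##./#../#..]-1 H01[.##/#../#..]-1 H11[.../###/#..]+1* H21[.../#../###]-1
p2 V@[.../###/#..] terminal -1; root [.../#../#..] d4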